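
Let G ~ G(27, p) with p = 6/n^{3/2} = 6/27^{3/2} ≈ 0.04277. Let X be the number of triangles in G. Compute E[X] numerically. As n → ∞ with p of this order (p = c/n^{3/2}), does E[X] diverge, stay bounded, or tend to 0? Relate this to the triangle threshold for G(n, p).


Number of potential triangles: C(27, 3) = 2925.
Each occurs with probability p³ ≈ (0.04277)³ ≈ 7.821982e-05.
By linearity: E[X] = C(27, 3)·p³ ≈ 2925 · 7.821982e-05 ≈ 0.2288.
Since α = 3/2 > 1, p = c/n^{3/2} = o(1/n) is below the triangle threshold p ~ 1/n. Asymptotically E[X] ~ (c³/6)·n^{3(1−α)} = (6³/6)·n^{-1.5} → 0, so by Markov's inequality G has no triangles w.h.p.

E[X] ≈ 0.2288; in regime p = Θ(1/n^{3/2}) E[X] tends to 0 (below the triangle threshold p ~ 1/n).


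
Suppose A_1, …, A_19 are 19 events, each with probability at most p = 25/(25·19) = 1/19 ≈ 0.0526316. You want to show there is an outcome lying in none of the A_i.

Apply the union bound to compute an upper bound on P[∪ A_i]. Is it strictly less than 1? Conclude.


Union bound: P[∪_{i=1}^{19} A_i] ≤ Σ_i P[A_i] ≤ 19·p = 19·(1/19) = 1.
Numerically: 1 ≈ 1.0000000.
Is 1 < 1? NO.
Since the bound 1 is ≥ 1, the union bound is uninformative here; it does NOT by itself certify existence.

19·p = 1 ≈ 1.0000000; existence NOT certified by the union bound.


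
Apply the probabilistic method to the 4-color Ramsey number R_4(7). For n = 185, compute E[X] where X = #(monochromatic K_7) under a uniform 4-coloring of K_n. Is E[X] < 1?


E[X] = C(185, 7) · 4^{1 − 21} = 1311854301420 · 4^{−20} = 1311854301420/1099511627776.
As a reduced fraction: E[X] = 327963575355/274877906944 ≈ 1.1931.
Is E[X] < 1? NO.
Since E[X] ≥ 1, the first-moment bound is inconclusive at n = 185; it does NOT by itself certify R_4(7) > 185.

E[X] = 327963575355/274877906944 ≈ 1.1931; E[X] ≥ 1; first-moment method inconclusive here.


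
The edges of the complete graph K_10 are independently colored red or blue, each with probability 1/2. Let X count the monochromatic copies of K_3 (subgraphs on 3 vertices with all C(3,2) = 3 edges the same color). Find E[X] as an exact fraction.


Let X = Σ_S X_S over the C(10, 3) = 120 subsets S of size 3, where X_S = 1 if the K_3 on S is monochromatic.
For a fixed S, the K_3 on S has C(3, 2) = 3 edges. P[all 3 edges red] = (1/2)^3, and likewise for blue, so P[monochromatic] = 2·(1/2)^3 = 2^{1 − 3} = 1/4.
Summing: E[X] = C(10, 3) · 2^{1 − 3} = 120 · 1/4 = 30.
Numerically: E[X] ≈ 30.0000.

E[X] = C(10,3)·2^(1−C(3,2)) = 30 ≈ 30.0000.


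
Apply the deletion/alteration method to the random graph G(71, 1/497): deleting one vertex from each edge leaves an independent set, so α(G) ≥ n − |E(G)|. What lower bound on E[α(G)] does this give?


E[|E(G)|] = C(71, 2)·p = 2485 · (1/497) = 5.
E[α(G)] ≥ n − E[|E(G)|] = 71 − 5 = 66.
Numerically: ≈ 66.000.
(This is only a lower bound; the true E[α(G)] may be larger.)

E[α(G)] ≥ 66 ≈ 66.000.


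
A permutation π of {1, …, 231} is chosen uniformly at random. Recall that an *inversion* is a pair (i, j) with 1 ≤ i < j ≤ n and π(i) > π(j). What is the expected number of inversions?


Write X = Σ X_I over the C(231, 2) = 26565 pairs i < j, with X_I the indicator of one inversion.
There are 26565 indicators.
For each fixed pair i < j, the values π(i) and π(j) are two distinct elements of {1, …, 231} in uniformly random order; by symmetry P[π(i) > π(j)] = 1/2.
By linearity: E[X] = 26565 · (1/2) = C(231, 2) · (1/2) = 26565/2 = 26565/2 ≈ 13282.5000.

E[X] = 26565/2 = 13282.5000.


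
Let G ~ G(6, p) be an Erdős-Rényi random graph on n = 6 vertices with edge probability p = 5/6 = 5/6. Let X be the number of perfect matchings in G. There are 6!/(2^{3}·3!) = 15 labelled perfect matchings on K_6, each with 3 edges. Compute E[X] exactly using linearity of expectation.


K_6 has 6!/(2^{3}·3!) = 15 labelled perfect matchings.
For each such perfect matching H, let X_H = 1 if all 3 edges of H are present in G. Then P[X_H = 1] = p^{3} = (5/6)^{3} = 125/216.
By linearity: E[X] = Σ_H E[X_H] = 15 · p^{3} = 15 · 125/216 = 625/72.
Numerically: E[X] ≈ 8.6806.

E[X] = 15 · (5/6)^{3} = 625/72 ≈ 8.6806.


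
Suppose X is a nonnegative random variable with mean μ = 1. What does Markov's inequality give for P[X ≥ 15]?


μ = E[X] = 1, a = 15.
Markov: P[X ≥ 15] ≤ μ/a = (1)/15 = 1/15.
Numerically: ≈ 0.066667.
(Since a = 15 > μ = 1.000000, the bound 1/15 is < 1 and informative.)

P[X ≥ 15] ≤ 1/15 ≈ 0.066667.


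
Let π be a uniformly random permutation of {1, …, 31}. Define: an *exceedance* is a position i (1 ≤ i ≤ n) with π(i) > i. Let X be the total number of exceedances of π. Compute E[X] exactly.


Write X = Σ_{i=1}^{31} X_i, where X_i = 1_{π(i) > i}.
For each fixed i, π(i) is uniform over {1, …, 31} (marginal of a uniform permutation), so P[π(i) > i] = (n − i)/n. Summing: Σ_{i=1}^{31} (n − i)/n = (0 + 1 + … + 30)/31 = 31(31 − 1)/(2·31) = (31 − 1)/2.
Hence E[X] = Σ_{i=1}^{31} (31 − i)/31 = 15 ≈ 15.0000.

E[X] = 15 = 15.0000.


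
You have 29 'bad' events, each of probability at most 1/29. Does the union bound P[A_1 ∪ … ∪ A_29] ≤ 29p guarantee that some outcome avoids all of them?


Union bound: P[∪_{i=1}^{29} A_i] ≤ Σ_i P[A_i] ≤ 29·p = 29·(1/29) = 1.
Numerically: 1 ≈ 1.00000.
Is 1 < 1? NO.
Since the bound 1 is ≥ 1, the union bound is uninformative here; it does NOT by itself certify existence.

29·p = 1 ≈ 1.00000; existence NOT certified by the union bound.


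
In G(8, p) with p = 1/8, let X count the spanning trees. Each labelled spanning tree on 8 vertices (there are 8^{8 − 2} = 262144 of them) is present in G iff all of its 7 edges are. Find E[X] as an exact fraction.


K_8 has 8^{8 − 2} = 262144 labelled spanning trees.
For each such spanning tree H, let X_H = 1 if all 7 edges of H are present in G. Then P[X_H = 1] = p^{7} = (1/8)^{7} = 1/2097152.
Summing the indicators: E[X] = Σ_H E[X_H] = 262144 · p^{7} = 262144 · 1/2097152 = 1/8.
Numerically: E[X] ≈ 0.125.

E[X] = 262144 · (1/8)^{7} = 1/8 ≈ 0.125.


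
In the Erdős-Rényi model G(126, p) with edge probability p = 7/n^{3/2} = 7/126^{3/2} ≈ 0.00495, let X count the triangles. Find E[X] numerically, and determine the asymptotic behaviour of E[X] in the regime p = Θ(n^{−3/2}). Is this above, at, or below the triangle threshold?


Number of potential triangles: C(126, 3) = 325500.
Each occurs with probability p³ ≈ (0.00495)³ ≈ 1.21235e-07.
By linearity: E[X] = C(126, 3)·p³ ≈ 325500 · 1.21235e-07 ≈ 0.039.
Since α = 3/2 > 1, p = c/n^{3/2} = o(1/n) is below the triangle threshold p ~ 1/n. Asymptotically E[X] ~ (c³/6)·n^{3(1−α)} = (7³/6)·n^{-1.5} → 0, so by Markov's inequality G has no triangles w.h.p.

E[X] ≈ 0.039; in regime p = Θ(1/n^{3/2}) E[X] tends to 0 (below the triangle threshold p ~ 1/n).


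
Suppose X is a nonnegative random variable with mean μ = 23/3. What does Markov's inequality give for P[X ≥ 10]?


μ = E[X] = 23/3, a = 10.
Markov: P[X ≥ 10] ≤ μ/a = (23/3)/10 = 23/30.
Numerically: ≈ 0.76667.
(Since a = 10 > μ = 7.66667, the bound 23/30 is < 1 and informative.)

P[X ≥ 10] ≤ 23/30 ≈ 0.76667.


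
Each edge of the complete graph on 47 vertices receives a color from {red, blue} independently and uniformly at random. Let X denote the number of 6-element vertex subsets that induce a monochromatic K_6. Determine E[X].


Let X = Σ_S X_S over the C(47, 6) = 10737573 subsets S of size 6, where X_S = 1 if the K_6 on S is monochromatic.
For a fixed S, the K_6 on S has C(6, 2) = 15 edges. P[all 15 edges red] = (1/2)^15, and likewise for blue, so P[monochromatic] = 2·(1/2)^15 = 2^{1 − 15} = 1/16384.
By linearity: E[X] = C(47, 6) · 2^{1 − 15} = 10737573 · 1/16384 = 10737573/16384.
Numerically: E[X] ≈ 655.369.

E[X] = C(47,6)·2^(1−C(6,2)) = 10737573/16384 ≈ 655.369.


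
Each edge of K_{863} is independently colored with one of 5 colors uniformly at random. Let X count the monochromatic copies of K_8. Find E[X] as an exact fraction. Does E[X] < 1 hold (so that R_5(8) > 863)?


E[X] = C(863, 8) · 5^{1 − 28} = 7386423071602617757 · 5^{−27} = 7386423071602617757/7450580596923828125.
As a reduced fraction: E[X] = 7386423071602617757/7450580596923828125 ≈ 0.991.
Is E[X] < 1? YES.
Since E[X] < 1, there exists a 5-coloring of K_{863} with no monochromatic K_8; hence R_5(8) > 863.

E[X] = 7386423071602617757/7450580596923828125 ≈ 0.991; E[X] < 1, so R_5(8) > 863.


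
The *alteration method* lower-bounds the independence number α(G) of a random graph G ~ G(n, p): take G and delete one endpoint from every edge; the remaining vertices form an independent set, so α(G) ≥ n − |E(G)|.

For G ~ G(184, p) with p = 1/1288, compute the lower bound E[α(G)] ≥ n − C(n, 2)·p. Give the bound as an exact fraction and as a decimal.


E[|E(G)|] = C(184, 2)·p = 16836 · (1/1288) = 183/14.
E[α(G)] ≥ n − E[|E(G)|] = 184 − 183/14 = 2393/14.
Numerically: ≈ 170.9286.
(This is only a lower bound; the true E[α(G)] may be larger.)

E[α(G)] ≥ 2393/14 ≈ 170.9286.


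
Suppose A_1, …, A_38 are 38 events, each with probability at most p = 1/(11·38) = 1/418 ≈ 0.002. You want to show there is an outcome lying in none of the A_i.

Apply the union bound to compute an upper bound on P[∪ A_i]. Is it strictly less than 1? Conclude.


Union bound: P[∪_{i=1}^{38} A_i] ≤ Σ_i P[A_i] ≤ 38·p = 38·(1/418) = 1/11.
Numerically: 1/11 ≈ 0.091.
Is 1/11 < 1? YES.
Since P[∪ A_i] ≤ 1/11 < 1, the complement has P[∩ A_i^c] ≥ 1 − 1/11 = 10/11 > 0, so some outcome avoids every A_i.

38·p = 1/11 ≈ 0.091; existence CERTIFIED by the union bound.


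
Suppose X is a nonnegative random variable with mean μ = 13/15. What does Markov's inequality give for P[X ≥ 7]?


μ = E[X] = 13/15, a = 7.
Markov: P[X ≥ 7] ≤ μ/a = (13/15)/7 = 13/105.
Numerically: ≈ 0.124.
(Since a = 7 > μ = 0.867, the bound 13/105 is < 1 and informative.)

P[X ≥ 7] ≤ 13/105 ≈ 0.124.


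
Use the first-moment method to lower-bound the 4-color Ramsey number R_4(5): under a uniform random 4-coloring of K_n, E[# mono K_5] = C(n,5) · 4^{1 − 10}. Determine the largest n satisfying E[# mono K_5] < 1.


We need C(n, 5) · 4^{1 − 10} < 1, i.e. C(n, 5) < 4^{10 − 1} = 262144.
Check values of n near the boundary:
  n = 30: C(30, 5) = 142506; 142506 < 262144? YES
  n = 31: C(31, 5) = 169911; 169911 < 262144? YES
  n = 32: C(32, 5) = 201376; 201376 < 262144? YES
  n = 33: C(33, 5) = 237336; 237336 < 262144? YES
  n = 34: C(34, 5) = 278256; 278256 < 262144? NO
  n = 35: C(35, 5) = 324632; 324632 < 262144? NO
  n = 36: C(36, 5) = 376992; 376992 < 262144? NO
The largest n with C(n, 5) < 262144 is n = 33 (where E[X] = 29667/32768 ≈ 0.9054). Hence R_4(5) > 33, i.e. R_4(5) ≥ 34.

Largest n = 33; hence R_4(5) > 33.


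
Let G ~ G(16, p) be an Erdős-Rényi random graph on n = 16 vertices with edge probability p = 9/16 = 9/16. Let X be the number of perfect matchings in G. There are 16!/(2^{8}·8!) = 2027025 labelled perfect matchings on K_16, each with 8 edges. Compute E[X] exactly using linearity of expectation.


K_16 has 16!/(2^{8}·8!) = 2027025 labelled perfect matchings.
For each such perfect matching H, let X_H = 1 if all 8 edges of H are present in G. Then P[X_H = 1] = p^{8} = (9/16)^{8} = 43046721/4294967296.
Summing the indicators: E[X] = Σ_H E[X_H] = 2027025 · p^{8} = 2027025 · 43046721/4294967296 = 87256779635025/4294967296.
Numerically: E[X] ≈ 2.03e+04.

E[X] = 2027025 · (9/16)^{8} = 87256779635025/4294967296 ≈ 2.03e+04.


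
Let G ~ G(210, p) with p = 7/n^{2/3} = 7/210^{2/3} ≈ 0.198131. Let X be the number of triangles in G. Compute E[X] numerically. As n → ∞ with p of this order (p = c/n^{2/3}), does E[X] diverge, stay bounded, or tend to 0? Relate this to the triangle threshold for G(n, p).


Number of potential triangles: C(210, 3) = 1521520.
Each occurs with probability p³ ≈ (0.198131)³ ≈ 7.77777778e-03.
By linearity: E[X] = C(210, 3)·p³ ≈ 1521520 · 7.77777778e-03 ≈ 11834.044444.
Since α = 2/3 < 1, p = c/n^{2/3} ≫ 1/n is above the triangle threshold p ~ 1/n. Asymptotically E[X] ~ (c³/6)·n^{3(1−α)} = (7³/6)·n^{1} → ∞; triangles are abundant w.h.p.

E[X] ≈ 11834.044444; in regime p = Θ(1/n^{2/3}) E[X] diverges (above the triangle threshold p ~ 1/n).


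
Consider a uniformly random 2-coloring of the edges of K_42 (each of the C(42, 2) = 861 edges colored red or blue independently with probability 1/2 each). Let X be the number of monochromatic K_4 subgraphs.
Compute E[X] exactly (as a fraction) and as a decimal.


Let X = Σ_S X_S over the C(42, 4) = 111930 subsets S of size 4, where X_S = 1 if the K_4 on S is monochromatic.
For a fixed S, the K_4 on S has C(4, 2) = 6 edges. P[all 6 edges red] = (1/2)^6, and likewise for blue, so P[monochromatic] = 2·(1/2)^6 = 2^{1 − 6} = 1/32.
Summing: E[X] = C(42, 4) · 2^{1 − 6} = 111930 · 1/32 = 55965/16.
Numerically: E[X] ≈ 3497.8125.

E[X] = C(42,4)·2^(1−C(4,2)) = 55965/16 ≈ 3497.8125.


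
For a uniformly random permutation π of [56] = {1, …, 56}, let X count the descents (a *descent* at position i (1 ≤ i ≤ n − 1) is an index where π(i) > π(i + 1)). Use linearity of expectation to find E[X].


Write X = Σ X_I over i = 1, …, 55, with X_I the indicator of one descent.
There are 55 indicators.
For each fixed i, the pair (π(i), π(i+1)) is a uniformly random ordered pair of distinct values from {1, …, 56}; by symmetry P[π(i) > π(i+1)] = 1/2.
By linearity: E[X] = 55 · (1/2) = (56 − 1) · (1/2) = 55/2 ≈ 27.5000.

E[X] = 55/2 = 27.5000.


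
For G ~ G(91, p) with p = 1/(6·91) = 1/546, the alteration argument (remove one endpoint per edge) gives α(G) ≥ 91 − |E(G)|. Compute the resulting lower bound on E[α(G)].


E[|E(G)|] = C(91, 2)·p = 4095 · (1/546) = 15/2.
E[α(G)] ≥ n − E[|E(G)|] = 91 − 15/2 = 167/2.
Numerically: ≈ 83.5000.
(This is only a lower bound; the true E[α(G)] may be larger.)

E[α(G)] ≥ 167/2 ≈ 83.5000.


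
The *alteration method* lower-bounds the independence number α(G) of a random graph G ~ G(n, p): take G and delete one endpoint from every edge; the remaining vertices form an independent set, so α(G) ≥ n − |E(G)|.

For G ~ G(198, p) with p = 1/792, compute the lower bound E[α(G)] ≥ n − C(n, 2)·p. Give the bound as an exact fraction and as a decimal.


E[|E(G)|] = C(198, 2)·p = 19503 · (1/792) = 197/8.
E[α(G)] ≥ n − E[|E(G)|] = 198 − 197/8 = 1387/8.
Numerically: ≈ 173.375.
(This is only a lower bound; the true E[α(G)] may be larger.)

E[α(G)] ≥ 1387/8 ≈ 173.375.


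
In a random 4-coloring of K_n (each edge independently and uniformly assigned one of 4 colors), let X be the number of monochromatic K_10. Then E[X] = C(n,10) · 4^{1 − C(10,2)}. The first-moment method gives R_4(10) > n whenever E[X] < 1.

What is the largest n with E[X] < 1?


We need C(n, 10) · 4^{1 − 45} < 1, i.e. C(n, 10) < 4^{45 − 1} = 309485009821345068724781056.
Check values of n near the boundary:
  n = 2022: C(2022, 10) = 307870445231474093395937796; 307870445231474093395937796 < 309485009821345068724781056? YES
  n = 2023: C(2023, 10) = 309399856285778485315440716; 309399856285778485315440716 < 309485009821345068724781056? YES
  n = 2024: C(2024, 10) = 310936101848269937576192656; 310936101848269937576192656 < 309485009821345068724781056? NO
  n = 2025: C(2025, 10) = 312479209053472269772600560; 312479209053472269772600560 < 309485009821345068724781056? NO
  n = 2026: C(2026, 10) = 314029205130126398094885285; 314029205130126398094885285 < 309485009821345068724781056? NO
The largest n with C(n, 10) < 309485009821345068724781056 is n = 2023 (where E[X] = 77349964071444621328860179/77371252455336267181195264 ≈ 0.99972). Hence R_4(10) > 2023, i.e. R_4(10) ≥ 2024.

Largest n = 2023; hence R_4(10) > 2023.


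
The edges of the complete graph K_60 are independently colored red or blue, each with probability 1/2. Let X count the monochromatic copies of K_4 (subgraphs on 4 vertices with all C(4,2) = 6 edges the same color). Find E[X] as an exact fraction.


Let X = Σ_S X_S over the C(60, 4) = 487635 subsets S of size 4, where X_S = 1 if the K_4 on S is monochromatic.
For a fixed S, the K_4 on S has C(4, 2) = 6 edges. P[all 6 edges red] = (1/2)^6, and likewise for blue, so P[monochromatic] = 2·(1/2)^6 = 2^{1 − 6} = 1/32.
Summing: E[X] = C(60, 4) · 2^{1 − 6} = 487635 · 1/32 = 487635/32.
Numerically: E[X] ≈ 15238.594.

E[X] = C(60,4)·2^(1−C(4,2)) = 487635/32 ≈ 15238.594.


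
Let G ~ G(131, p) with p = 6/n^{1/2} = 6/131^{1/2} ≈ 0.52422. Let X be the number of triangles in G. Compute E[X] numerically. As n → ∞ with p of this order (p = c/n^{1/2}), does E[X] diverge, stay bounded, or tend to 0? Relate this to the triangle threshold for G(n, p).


Number of potential triangles: C(131, 3) = 366145.
Each occurs with probability p³ ≈ (0.52422)³ ≈ 1.4406113e-01.
By linearity: E[X] = C(131, 3)·p³ ≈ 366145 · 1.4406113e-01 ≈ 52747.26131.
Since α = 1/2 < 1, p = c/n^{1/2} ≫ 1/n is above the triangle threshold p ~ 1/n. Asymptotically E[X] ~ (c³/6)·n^{3(1−α)} = (6³/6)·n^{1.5} → ∞; triangles are abundant w.h.p.

E[X] ≈ 52747.26131; in regime p = Θ(1/n^{1/2}) E[X] diverges (above the triangle threshold p ~ 1/n).


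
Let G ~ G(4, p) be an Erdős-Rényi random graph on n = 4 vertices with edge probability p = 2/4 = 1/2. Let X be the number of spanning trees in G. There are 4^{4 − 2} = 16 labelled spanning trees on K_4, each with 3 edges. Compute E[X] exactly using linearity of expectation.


K_4 has 4^{4 − 2} = 16 labelled spanning trees.
For each such spanning tree H, let X_H = 1 if all 3 edges of H are present in G. Then P[X_H = 1] = p^{3} = (1/2)^{3} = 1/8.
By linearity of expectation: E[X] = Σ_H E[X_H] = 16 · p^{3} = 16 · 1/8 = 2.
Numerically: E[X] ≈ 2.

E[X] = 16 · (1/2)^{3} = 2 ≈ 2.


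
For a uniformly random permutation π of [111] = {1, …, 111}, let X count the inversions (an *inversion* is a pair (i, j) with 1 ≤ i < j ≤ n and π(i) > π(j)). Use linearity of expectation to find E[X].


Write X = Σ X_I over the C(111, 2) = 6105 pairs i < j, with X_I the indicator of one inversion.
There are 6105 indicators.
For each fixed pair i < j, the values π(i) and π(j) are two distinct elements of {1, …, 111} in uniformly random order; by symmetry P[π(i) > π(j)] = 1/2.
By linearity: E[X] = 6105 · (1/2) = C(111, 2) · (1/2) = 6105/2 = 6105/2 ≈ 3052.50000.

E[X] = 6105/2 = 3052.50000.


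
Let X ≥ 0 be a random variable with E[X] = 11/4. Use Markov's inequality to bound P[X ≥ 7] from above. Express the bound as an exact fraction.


μ = E[X] = 11/4, a = 7.
Markov: P[X ≥ 7] ≤ μ/a = (11/4)/7 = 11/28.
Numerically: ≈ 0.3929.
(Since a = 7 > μ = 2.7500, the bound 11/28 is < 1 and informative.)

P[X ≥ 7] ≤ 11/28 ≈ 0.3929.


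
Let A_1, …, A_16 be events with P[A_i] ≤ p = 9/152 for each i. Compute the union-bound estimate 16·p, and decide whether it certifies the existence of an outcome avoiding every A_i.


Union bound: P[∪_{i=1}^{16} A_i] ≤ Σ_i P[A_i] ≤ 16·p = 16·(9/152) = 18/19.
Numerically: 18/19 ≈ 0.947368.
Is 18/19 < 1? YES.
Since P[∪ A_i] ≤ 18/19 < 1, the complement has P[∩ A_i^c] ≥ 1 − 18/19 = 1/19 > 0, so some outcome avoids every A_i.

16·p = 18/19 ≈ 0.947368; existence CERTIFIED by the union bound.


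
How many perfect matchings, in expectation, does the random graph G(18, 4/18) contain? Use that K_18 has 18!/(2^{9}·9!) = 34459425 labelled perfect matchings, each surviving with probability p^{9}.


K_18 has 18!/(2^{9}·9!) = 34459425 labelled perfect matchings.
For each such perfect matching H, let X_H = 1 if all 9 edges of H are present in G. Then P[X_H = 1] = p^{9} = (2/9)^{9} = 512/387420489.
By linearity of expectation: E[X] = Σ_H E[X_H] = 34459425 · p^{9} = 34459425 · 512/387420489 = 217817600/4782969.
Numerically: E[X] ≈ 45.54.

E[X] = 34459425 · (2/9)^{9} = 217817600/4782969 ≈ 45.54.


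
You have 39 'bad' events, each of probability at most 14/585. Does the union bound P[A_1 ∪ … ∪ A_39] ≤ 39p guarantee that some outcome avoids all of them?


Union bound: P[∪_{i=1}^{39} A_i] ≤ Σ_i P[A_i] ≤ 39·p = 39·(14/585) = 14/15.
Numerically: 14/15 ≈ 0.93333.
Is 14/15 < 1? YES.
Since P[∪ A_i] ≤ 14/15 < 1, the complement has P[∩ A_i^c] ≥ 1 − 14/15 = 1/15 > 0, so some outcome avoids every A_i.

39·p = 14/15 ≈ 0.93333; existence CERTIFIED by the union bound.


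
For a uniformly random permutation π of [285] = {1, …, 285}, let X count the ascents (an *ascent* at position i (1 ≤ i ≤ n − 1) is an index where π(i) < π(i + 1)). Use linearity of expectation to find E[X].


Write X = Σ X_I over i = 1, …, 284, with X_I the indicator of one ascent.
There are 284 indicators.
For each fixed i, the pair (π(i), π(i+1)) is a uniformly random ordered pair of distinct values from {1, …, 285}; by symmetry P[π(i) < π(i+1)] = 1/2.
By linearity: E[X] = 284 · (1/2) = (285 − 1) · (1/2) = 142 ≈ 142.00000.

E[X] = 142 = 142.00000.


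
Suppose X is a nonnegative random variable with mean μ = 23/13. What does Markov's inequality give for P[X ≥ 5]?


μ = E[X] = 23/13, a = 5.
Markov: P[X ≥ 5] ≤ μ/a = (23/13)/5 = 23/65.
Numerically: ≈ 0.353846.
(Since a = 5 > μ = 1.769231, the bound 23/65 is < 1 and informative.)

P[X ≥ 5] ≤ 23/65 ≈ 0.353846.


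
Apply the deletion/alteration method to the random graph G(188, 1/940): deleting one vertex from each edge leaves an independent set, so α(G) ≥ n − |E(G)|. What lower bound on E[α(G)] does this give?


E[|E(G)|] = C(188, 2)·p = 17578 · (1/940) = 187/10.
E[α(G)] ≥ n − E[|E(G)|] = 188 − 187/10 = 1693/10.
Numerically: ≈ 169.300000.
(This is only a lower bound; the true E[α(G)] may be larger.)

E[α(G)] ≥ 1693/10 ≈ 169.300000.


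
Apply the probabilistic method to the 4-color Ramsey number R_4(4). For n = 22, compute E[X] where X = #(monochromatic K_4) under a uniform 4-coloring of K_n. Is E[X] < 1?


E[X] = C(22, 4) · 4^{1 − 6} = 7315 · 4^{−5} = 7315/1024.
As a reduced fraction: E[X] = 7315/1024 ≈ 7.1435547.
Is E[X] < 1? NO.
Since E[X] ≥ 1, the first-moment bound is inconclusive at n = 22; it does NOT by itself certify R_4(4) > 22.

E[X] = 7315/1024 ≈ 7.1435547; E[X] ≥ 1; first-moment method inconclusive here.


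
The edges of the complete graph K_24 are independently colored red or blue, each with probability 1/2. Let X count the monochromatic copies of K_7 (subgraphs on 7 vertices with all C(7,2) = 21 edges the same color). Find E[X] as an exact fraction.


Let X = Σ_S X_S over the C(24, 7) = 346104 subsets S of size 7, where X_S = 1 if the K_7 on S is monochromatic.
For a fixed S, the K_7 on S has C(7, 2) = 21 edges. P[all 21 edges red] = (1/2)^21, and likewise for blue, so P[monochromatic] = 2·(1/2)^21 = 2^{1 − 21} = 1/1048576.
Summing: E[X] = C(24, 7) · 2^{1 − 21} = 346104 · 1/1048576 = 43263/131072.
Numerically: E[X] ≈ 0.33007.

E[X] = C(24,7)·2^(1−C(7,2)) = 43263/131072 ≈ 0.33007.


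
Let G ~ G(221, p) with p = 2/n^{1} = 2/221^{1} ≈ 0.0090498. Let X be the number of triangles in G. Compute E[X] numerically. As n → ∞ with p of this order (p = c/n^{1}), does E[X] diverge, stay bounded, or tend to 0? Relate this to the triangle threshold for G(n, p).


Number of potential triangles: C(221, 3) = 1774630.
Each occurs with probability p³ ≈ (0.0090498)³ ≈ 7.4116204e-07.
By linearity: E[X] = C(221, 3)·p³ ≈ 1774630 · 7.4116204e-07 ≈ 1.31529.
Here α = 1, so p = 2/n is exactly at the triangle threshold p ~ 1/n. Asymptotically E[X] → c³/6 = 2³/6 = 4/3 ≈ 1.33333, a bounded constant. In this regime the triangle count is asymptotically Poisson(c³/6).

E[X] ≈ 1.31529; in regime p = Θ(1/n^{1}) E[X] stays bounded (at the triangle threshold p ~ 1/n).


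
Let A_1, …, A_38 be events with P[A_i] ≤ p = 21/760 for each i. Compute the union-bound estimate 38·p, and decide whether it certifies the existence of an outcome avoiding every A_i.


Union bound: P[∪_{i=1}^{38} A_i] ≤ Σ_i P[A_i] ≤ 38·p = 38·(21/760) = 21/20.
Numerically: 21/20 ≈ 1.05000.
Is 21/20 < 1? NO.
Since the bound 21/20 is ≥ 1, the union bound is uninformative here; it does NOT by itself certify existence.

38·p = 21/20 ≈ 1.05000; existence NOT certified by the union bound.


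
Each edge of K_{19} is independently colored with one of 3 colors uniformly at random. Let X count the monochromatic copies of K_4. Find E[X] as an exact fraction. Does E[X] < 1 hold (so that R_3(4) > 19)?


E[X] = C(19, 4) · 3^{1 − 6} = 3876 · 3^{−5} = 3876/243.
As a reduced fraction: E[X] = 1292/81 ≈ 15.9506173.
Is E[X] < 1? NO.
Since E[X] ≥ 1, the first-moment bound is inconclusive at n = 19; it does NOT by itself certify R_3(4) > 19.

E[X] = 1292/81 ≈ 15.9506173; E[X] ≥ 1; first-moment method inconclusive here.


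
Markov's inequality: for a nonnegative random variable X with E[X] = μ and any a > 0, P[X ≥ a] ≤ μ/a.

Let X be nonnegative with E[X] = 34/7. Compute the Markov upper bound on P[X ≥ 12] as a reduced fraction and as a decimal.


μ = E[X] = 34/7, a = 12.
Markov: P[X ≥ 12] ≤ μ/a = (34/7)/12 = 17/42.
Numerically: ≈ 0.405.
(Since a = 12 > μ = 4.857, the bound 17/42 is < 1 and informative.)

P[X ≥ 12] ≤ 17/42 ≈ 0.405.


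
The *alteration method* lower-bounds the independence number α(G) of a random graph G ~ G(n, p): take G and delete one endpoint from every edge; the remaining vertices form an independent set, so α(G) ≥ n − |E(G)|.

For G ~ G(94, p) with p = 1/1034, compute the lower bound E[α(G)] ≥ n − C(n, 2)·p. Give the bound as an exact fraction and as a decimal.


E[|E(G)|] = C(94, 2)·p = 4371 · (1/1034) = 93/22.
E[α(G)] ≥ n − E[|E(G)|] = 94 − 93/22 = 1975/22.
Numerically: ≈ 89.7727.
(This is only a lower bound; the true E[α(G)] may be larger.)

E[α(G)] ≥ 1975/22 ≈ 89.7727.


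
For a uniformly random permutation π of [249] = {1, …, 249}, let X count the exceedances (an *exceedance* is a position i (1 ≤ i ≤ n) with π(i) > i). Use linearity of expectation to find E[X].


Write X = Σ_{i=1}^{249} X_i, where X_i = 1_{π(i) > i}.
For each fixed i, π(i) is uniform over {1, …, 249} (marginal of a uniform permutation), so P[π(i) > i] = (n − i)/n. Summing: Σ_{i=1}^{249} (n − i)/n = (0 + 1 + … + 248)/249 = 249(249 − 1)/(2·249) = (249 − 1)/2.
Hence E[X] = Σ_{i=1}^{249} (249 − i)/249 = 124 ≈ 124.000.

E[X] = 124 = 124.000.


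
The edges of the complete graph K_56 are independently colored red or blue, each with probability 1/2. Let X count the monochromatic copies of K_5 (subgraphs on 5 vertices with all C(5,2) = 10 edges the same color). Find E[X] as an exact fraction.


Let X = Σ_S X_S over the C(56, 5) = 3819816 subsets S of size 5, where X_S = 1 if the K_5 on S is monochromatic.
For a fixed S, the K_5 on S has C(5, 2) = 10 edges. P[all 10 edges red] = (1/2)^10, and likewise for blue, so P[monochromatic] = 2·(1/2)^10 = 2^{1 − 10} = 1/512.
By linearity: E[X] = C(56, 5) · 2^{1 − 10} = 3819816 · 1/512 = 477477/64.
Numerically: E[X] ≈ 7460.57812.

E[X] = C(56,5)·2^(1−C(5,2)) = 477477/64 ≈ 7460.57812.


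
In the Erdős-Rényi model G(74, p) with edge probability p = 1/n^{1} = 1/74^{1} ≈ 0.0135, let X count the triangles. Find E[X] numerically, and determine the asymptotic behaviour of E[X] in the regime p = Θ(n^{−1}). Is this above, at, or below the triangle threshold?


Number of potential triangles: C(74, 3) = 64824.
Each occurs with probability p³ ≈ (0.0135)³ ≈ 2.46777e-06.
By linearity: E[X] = C(74, 3)·p³ ≈ 64824 · 2.46777e-06 ≈ 0.160.
Here α = 1, so p = 1/n is exactly at the triangle threshold p ~ 1/n. Asymptotically E[X] → c³/6 = 1³/6 = 1/6 ≈ 0.167, a bounded constant. In this regime the triangle count is asymptotically Poisson(c³/6).

E[X] ≈ 0.160; in regime p = Θ(1/n^{1}) E[X] stays bounded (at the triangle threshold p ~ 1/n).


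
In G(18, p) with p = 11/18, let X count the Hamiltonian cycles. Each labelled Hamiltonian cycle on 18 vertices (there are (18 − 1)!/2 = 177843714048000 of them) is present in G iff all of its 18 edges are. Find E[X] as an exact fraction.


K_18 has (18 − 1)!/2 = 177843714048000 labelled Hamiltonian cycles.
For each such Hamiltonian cycle H, let X_H = 1 if all 18 edges of H are present in G. Then P[X_H = 1] = p^{18} = (11/18)^{18} = 5559917313492231481/39346408075296537575424.
Summing the indicators: E[X] = Σ_H E[X_H] = 177843714048000 · p^{18} = 177843714048000 · 5559917313492231481/39346408075296537575424 = 82786473808235140223154875/3294258113514384.
Numerically: E[X] ≈ 2.513e+10.

E[X] = 177843714048000 · (11/18)^{18} = 82786473808235140223154875/3294258113514384 ≈ 2.513e+10.


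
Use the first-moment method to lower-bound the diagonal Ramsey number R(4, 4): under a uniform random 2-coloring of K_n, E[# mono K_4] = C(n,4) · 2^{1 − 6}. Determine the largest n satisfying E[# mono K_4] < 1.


We need C(n, 4) · 2^{1 − 6} < 1, i.e. C(n, 4) < 2^{6 − 1} = 32.
Check values of n near the boundary:
  n = 5: C(5, 4) = 5; 5 < 32? YES
  n = 6: C(6, 4) = 15; 15 < 32? YES
  n = 7: C(7, 4) = 35; 35 < 32? NO
  n = 8: C(8, 4) = 70; 70 < 32? NO
The largest n with C(n, 4) < 32 is n = 6 (where E[X] = 15/32 ≈ 0.468750). Hence R(4, 4) > 6, i.e. R(4, 4) ≥ 7.

Largest n = 6; hence R(4, 4) > 6.


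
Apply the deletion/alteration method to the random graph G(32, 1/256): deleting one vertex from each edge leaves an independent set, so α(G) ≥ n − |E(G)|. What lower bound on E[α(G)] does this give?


E[|E(G)|] = C(32, 2)·p = 496 · (1/256) = 31/16.
E[α(G)] ≥ n − E[|E(G)|] = 32 − 31/16 = 481/16.
Numerically: ≈ 30.062.
(This is only a lower bound; the true E[α(G)] may be larger.)

E[α(G)] ≥ 481/16 ≈ 30.062.


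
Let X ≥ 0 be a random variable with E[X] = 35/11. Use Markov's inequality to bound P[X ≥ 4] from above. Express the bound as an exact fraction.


μ = E[X] = 35/11, a = 4.
Markov: P[X ≥ 4] ≤ μ/a = (35/11)/4 = 35/44.
Numerically: ≈ 0.79545.
(Since a = 4 > μ = 3.18182, the bound 35/44 is < 1 and informative.)

P[X ≥ 4] ≤ 35/44 ≈ 0.79545.


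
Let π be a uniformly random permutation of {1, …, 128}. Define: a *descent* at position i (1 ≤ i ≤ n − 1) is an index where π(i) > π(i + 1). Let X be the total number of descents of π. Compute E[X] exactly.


Write X = Σ X_I over i = 1, …, 127, with X_I the indicator of one descent.
There are 127 indicators.
For each fixed i, the pair (π(i), π(i+1)) is a uniformly random ordered pair of distinct values from {1, …, 128}; by symmetry P[π(i) > π(i+1)] = 1/2.
By linearity: E[X] = 127 · (1/2) = (128 − 1) · (1/2) = 127/2 ≈ 63.500.

E[X] = 127/2 = 63.500.


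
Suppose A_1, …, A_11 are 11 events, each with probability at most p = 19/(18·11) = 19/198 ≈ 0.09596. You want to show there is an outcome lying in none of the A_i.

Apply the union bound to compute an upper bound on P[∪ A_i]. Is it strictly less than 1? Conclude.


Union bound: P[∪_{i=1}^{11} A_i] ≤ Σ_i P[A_i] ≤ 11·p = 11·(19/198) = 19/18.
Numerically: 19/18 ≈ 1.05556.
Is 19/18 < 1? NO.
Since the bound 19/18 is ≥ 1, the union bound is uninformative here; it does NOT by itself certify existence.

11·p = 19/18 ≈ 1.05556; existence NOT certified by the union bound.


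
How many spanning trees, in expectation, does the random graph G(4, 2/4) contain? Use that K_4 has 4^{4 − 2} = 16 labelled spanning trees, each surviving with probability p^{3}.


K_4 has 4^{4 − 2} = 16 labelled spanning trees.
For each such spanning tree H, let X_H = 1 if all 3 edges of H are present in G. Then P[X_H = 1] = p^{3} = (1/2)^{3} = 1/8.
By linearity: E[X] = Σ_H E[X_H] = 16 · p^{3} = 16 · 1/8 = 2.
Numerically: E[X] ≈ 2.

E[X] = 16 · (1/2)^{3} = 2 ≈ 2.


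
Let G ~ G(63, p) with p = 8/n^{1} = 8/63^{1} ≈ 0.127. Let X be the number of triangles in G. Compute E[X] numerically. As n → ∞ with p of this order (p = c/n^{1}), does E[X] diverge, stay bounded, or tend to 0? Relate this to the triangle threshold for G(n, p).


Number of potential triangles: C(63, 3) = 39711.
Each occurs with probability p³ ≈ (0.127)³ ≈ 2.047615e-03.
By linearity: E[X] = C(63, 3)·p³ ≈ 39711 · 2.047615e-03 ≈ 81.3128.
Here α = 1, so p = 8/n is exactly at the triangle threshold p ~ 1/n. Asymptotically E[X] → c³/6 = 8³/6 = 256/3 ≈ 85.3333, a bounded constant. In this regime the triangle count is asymptotically Poisson(c³/6).

E[X] ≈ 81.3128; in regime p = Θ(1/n^{1}) E[X] stays bounded (at the triangle threshold p ~ 1/n).


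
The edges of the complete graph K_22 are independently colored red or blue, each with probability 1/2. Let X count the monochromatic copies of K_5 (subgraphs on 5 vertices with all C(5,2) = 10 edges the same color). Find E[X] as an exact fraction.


Let X = Σ_S X_S over the C(22, 5) = 26334 subsets S of size 5, where X_S = 1 if the K_5 on S is monochromatic.
For a fixed S, the K_5 on S has C(5, 2) = 10 edges. P[all 10 edges red] = (1/2)^10, and likewise for blue, so P[monochromatic] = 2·(1/2)^10 = 2^{1 − 10} = 1/512.
By linearity: E[X] = C(22, 5) · 2^{1 − 10} = 26334 · 1/512 = 13167/256.
Numerically: E[X] ≈ 51.43359.

E[X] = C(22,5)·2^(1−C(5,2)) = 13167/256 ≈ 51.43359.


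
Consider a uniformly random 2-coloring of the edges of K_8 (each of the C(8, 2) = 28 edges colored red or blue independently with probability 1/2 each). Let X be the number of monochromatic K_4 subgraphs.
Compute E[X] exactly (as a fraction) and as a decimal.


Let X = Σ_S X_S over the C(8, 4) = 70 subsets S of size 4, where X_S = 1 if the K_4 on S is monochromatic.
For a fixed S, the K_4 on S has C(4, 2) = 6 edges. P[all 6 edges red] = (1/2)^6, and likewise for blue, so P[monochromatic] = 2·(1/2)^6 = 2^{1 − 6} = 1/32.
Summing: E[X] = C(8, 4) · 2^{1 − 6} = 70 · 1/32 = 35/16.
Numerically: E[X] ≈ 2.1875.

E[X] = C(8,4)·2^(1−C(4,2)) = 35/16 ≈ 2.1875.


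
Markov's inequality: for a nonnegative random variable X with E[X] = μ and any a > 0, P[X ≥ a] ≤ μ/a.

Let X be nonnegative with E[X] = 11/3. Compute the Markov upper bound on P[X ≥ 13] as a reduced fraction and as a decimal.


μ = E[X] = 11/3, a = 13.
Markov: P[X ≥ 13] ≤ μ/a = (11/3)/13 = 11/39.
Numerically: ≈ 0.282.
(Since a = 13 > μ = 3.667, the bound 11/39 is < 1 and informative.)

P[X ≥ 13] ≤ 11/39 ≈ 0.282.


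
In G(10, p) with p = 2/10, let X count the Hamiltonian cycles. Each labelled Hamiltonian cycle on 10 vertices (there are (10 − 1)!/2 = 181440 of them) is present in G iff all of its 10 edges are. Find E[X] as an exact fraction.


K_10 has (10 − 1)!/2 = 181440 labelled Hamiltonian cycles.
For each such Hamiltonian cycle H, let X_H = 1 if all 10 edges of H are present in G. Then P[X_H = 1] = p^{10} = (1/5)^{10} = 1/9765625.
By linearity: E[X] = Σ_H E[X_H] = 181440 · p^{10} = 181440 · 1/9765625 = 36288/1953125.
Numerically: E[X] ≈ 0.0186.

E[X] = 181440 · (1/5)^{10} = 36288/1953125 ≈ 0.0186.


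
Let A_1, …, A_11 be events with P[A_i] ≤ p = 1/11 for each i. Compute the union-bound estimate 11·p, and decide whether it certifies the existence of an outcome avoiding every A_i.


Union bound: P[∪_{i=1}^{11} A_i] ≤ Σ_i P[A_i] ≤ 11·p = 11·(1/11) = 1.
Numerically: 1 ≈ 1.0000.
Is 1 < 1? NO.
Since the bound 1 is ≥ 1, the union bound is uninformative here; it does NOT by itself certify existence.

11·p = 1 ≈ 1.0000; existence NOT certified by the union bound.


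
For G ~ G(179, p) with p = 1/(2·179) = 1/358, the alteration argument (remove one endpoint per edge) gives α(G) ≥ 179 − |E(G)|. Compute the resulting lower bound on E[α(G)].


E[|E(G)|] = C(179, 2)·p = 15931 · (1/358) = 89/2.
E[α(G)] ≥ n − E[|E(G)|] = 179 − 89/2 = 269/2.
Numerically: ≈ 134.500.
(This is only a lower bound; the true E[α(G)] may be larger.)

E[α(G)] ≥ 269/2 ≈ 134.500.


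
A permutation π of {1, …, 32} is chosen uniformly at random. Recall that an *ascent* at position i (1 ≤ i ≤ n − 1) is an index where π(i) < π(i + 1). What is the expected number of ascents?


Write X = Σ X_I over i = 1, …, 31, with X_I the indicator of one ascent.
There are 31 indicators.
For each fixed i, the pair (π(i), π(i+1)) is a uniformly random ordered pair of distinct values from {1, …, 32}; by symmetry P[π(i) < π(i+1)] = 1/2.
By linearity: E[X] = 31 · (1/2) = (32 − 1) · (1/2) = 31/2 ≈ 15.50000.

E[X] = 31/2 = 15.50000.


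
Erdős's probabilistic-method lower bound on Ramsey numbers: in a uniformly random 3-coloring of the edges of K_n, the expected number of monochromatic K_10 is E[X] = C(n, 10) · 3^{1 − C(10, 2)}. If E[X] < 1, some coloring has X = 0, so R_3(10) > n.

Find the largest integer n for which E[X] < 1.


We need C(n, 10) · 3^{1 − 45} < 1, i.e. C(n, 10) < 3^{45 − 1} = 984770902183611232881.
Check values of n near the boundary:
  n = 569: C(569, 10) = 905357721286137524328; 905357721286137524328 < 984770902183611232881? YES
  n = 570: C(570, 10) = 921524823451961408691; 921524823451961408691 < 984770902183611232881? YES
  n = 571: C(571, 10) = 937951290893172842001; 937951290893172842001 < 984770902183611232881? YES
  n = 572: C(572, 10) = 954640815642161682606; 954640815642161682606 < 984770902183611232881? YES
  n = 573: C(573, 10) = 971597135635805762226; 971597135635805762226 < 984770902183611232881? YES
  n = 574: C(574, 10) = 988824035203816502691; 988824035203816502691 < 984770902183611232881? NO
The largest n with C(n, 10) < 984770902183611232881 is n = 573 (where E[X] = 35985079097622435638/36472996377170786403 ≈ 0.987). Hence R_3(10) > 573, i.e. R_3(10) ≥ 574.

Largest n = 573; hence R_3(10) > 573.


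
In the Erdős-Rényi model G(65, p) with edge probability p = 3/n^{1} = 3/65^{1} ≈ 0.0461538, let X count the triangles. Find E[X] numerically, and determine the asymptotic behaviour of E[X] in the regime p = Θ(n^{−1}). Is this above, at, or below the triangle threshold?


Number of potential triangles: C(65, 3) = 43680.
Each occurs with probability p³ ≈ (0.0461538)³ ≈ 9.83158853e-05.
By linearity: E[X] = C(65, 3)·p³ ≈ 43680 · 9.83158853e-05 ≈ 4.294438.
Here α = 1, so p = 3/n is exactly at the triangle threshold p ~ 1/n. Asymptotically E[X] → c³/6 = 3³/6 = 9/2 ≈ 4.500000, a bounded constant. In this regime the triangle count is asymptotically Poisson(c³/6).

E[X] ≈ 4.294438; in regime p = Θ(1/n^{1}) E[X] stays bounded (at the triangle threshold p ~ 1/n).


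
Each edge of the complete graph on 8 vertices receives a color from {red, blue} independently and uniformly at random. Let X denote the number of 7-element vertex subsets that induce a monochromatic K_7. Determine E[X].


Let X = Σ_S X_S over the C(8, 7) = 8 subsets S of size 7, where X_S = 1 if the K_7 on S is monochromatic.
For a fixed S, the K_7 on S has C(7, 2) = 21 edges. P[all 21 edges red] = (1/2)^21, and likewise for blue, so P[monochromatic] = 2·(1/2)^21 = 2^{1 − 21} = 1/1048576.
Summing: E[X] = C(8, 7) · 2^{1 − 21} = 8 · 1/1048576 = 1/131072.
Numerically: E[X] ≈ 0.000008.

E[X] = C(8,7)·2^(1−C(7,2)) = 1/131072 ≈ 0.000008.


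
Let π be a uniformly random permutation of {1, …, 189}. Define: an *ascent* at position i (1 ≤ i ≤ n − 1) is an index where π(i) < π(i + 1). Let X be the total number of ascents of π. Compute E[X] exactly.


Write X = Σ X_I over i = 1, …, 188, with X_I the indicator of one ascent.
There are 188 indicators.
For each fixed i, the pair (π(i), π(i+1)) is a uniformly random ordered pair of distinct values from {1, …, 189}; by symmetry P[π(i) < π(i+1)] = 1/2.
By linearity: E[X] = 188 · (1/2) = (189 − 1) · (1/2) = 94 ≈ 94.000.

E[X] = 94 = 94.000.


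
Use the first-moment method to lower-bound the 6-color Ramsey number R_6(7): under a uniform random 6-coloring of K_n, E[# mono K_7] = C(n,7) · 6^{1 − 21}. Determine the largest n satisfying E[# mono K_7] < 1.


We need C(n, 7) · 6^{1 − 21} < 1, i.e. C(n, 7) < 6^{21 − 1} = 3656158440062976.
Check values of n near the boundary:
  n = 562: C(562, 7) = 3384017972944752; 3384017972944752 < 3656158440062976? YES
  n = 563: C(563, 7) = 3426622515769596; 3426622515769596 < 3656158440062976? YES
  n = 564: C(564, 7) = 3469685994423792; 3469685994423792 < 3656158440062976? YES
  n = 565: C(565, 7) = 3513212521235560; 3513212521235560 < 3656158440062976? YES
  n = 566: C(566, 7) = 3557206237959440; 3557206237959440 < 3656158440062976? YES
  n = 567: C(567, 7) = 3601671315933933; 3601671315933933 < 3656158440062976? YES
  n = 568: C(568, 7) = 3646611956239704; 3646611956239704 < 3656158440062976? YES
  n = 569: C(569, 7) = 3692032389858348; 3692032389858348 < 3656158440062976? NO
The largest n with C(n, 7) < 3656158440062976 is n = 568 (where E[X] = 16882462760369/16926659444736 ≈ 0.9974). Hence R_6(7) > 568, i.e. R_6(7) ≥ 569.

Largest n = 568; hence R_6(7) > 568.
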